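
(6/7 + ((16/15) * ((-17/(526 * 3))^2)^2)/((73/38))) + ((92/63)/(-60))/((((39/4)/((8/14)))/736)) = -52093164699294436/270309658806029115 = -0.19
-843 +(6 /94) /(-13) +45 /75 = -2573547 /3055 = -842.40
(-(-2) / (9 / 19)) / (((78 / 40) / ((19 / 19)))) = 760 / 351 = 2.17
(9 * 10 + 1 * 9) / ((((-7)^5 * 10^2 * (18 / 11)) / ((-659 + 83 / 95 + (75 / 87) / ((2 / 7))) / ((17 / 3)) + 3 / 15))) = 186862357 / 44980334000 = 0.00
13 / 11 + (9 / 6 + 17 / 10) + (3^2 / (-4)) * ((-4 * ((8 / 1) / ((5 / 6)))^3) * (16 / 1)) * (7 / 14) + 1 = 87596264 / 1375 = 63706.37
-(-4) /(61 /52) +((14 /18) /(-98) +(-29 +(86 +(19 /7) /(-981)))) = 2409563 /39894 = 60.40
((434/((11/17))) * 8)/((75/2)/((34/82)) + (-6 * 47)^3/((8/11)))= -0.00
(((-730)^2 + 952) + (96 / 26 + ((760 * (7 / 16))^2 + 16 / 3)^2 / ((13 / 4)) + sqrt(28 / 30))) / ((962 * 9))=sqrt(210) / 129870 + 1760486218585 / 4051944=434479.41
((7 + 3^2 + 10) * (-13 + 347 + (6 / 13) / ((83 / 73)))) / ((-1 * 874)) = -15688 / 1577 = -9.95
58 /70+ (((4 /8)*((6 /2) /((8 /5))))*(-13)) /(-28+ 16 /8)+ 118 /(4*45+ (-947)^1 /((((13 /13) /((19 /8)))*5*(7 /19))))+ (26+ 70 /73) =670654165543 /23830341920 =28.14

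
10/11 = 0.91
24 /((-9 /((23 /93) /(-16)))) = 23 /558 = 0.04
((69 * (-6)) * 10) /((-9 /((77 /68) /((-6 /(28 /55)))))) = -2254 /51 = -44.20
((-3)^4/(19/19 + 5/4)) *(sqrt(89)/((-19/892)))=-32112 *sqrt(89)/19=-15944.42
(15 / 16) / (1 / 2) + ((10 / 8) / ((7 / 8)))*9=825 / 56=14.73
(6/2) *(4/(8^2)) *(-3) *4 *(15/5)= -27/4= -6.75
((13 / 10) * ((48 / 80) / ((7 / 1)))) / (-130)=-3 / 3500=-0.00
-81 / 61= -1.33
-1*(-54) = 54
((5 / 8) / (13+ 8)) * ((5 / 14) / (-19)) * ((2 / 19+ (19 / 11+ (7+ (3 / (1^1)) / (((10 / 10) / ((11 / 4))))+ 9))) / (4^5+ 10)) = -11125 / 788354688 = -0.00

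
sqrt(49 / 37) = 7 * sqrt(37) / 37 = 1.15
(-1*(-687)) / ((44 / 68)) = 11679 / 11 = 1061.73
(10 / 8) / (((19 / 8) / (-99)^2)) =98010 / 19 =5158.42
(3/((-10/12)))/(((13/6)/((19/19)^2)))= -108/65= -1.66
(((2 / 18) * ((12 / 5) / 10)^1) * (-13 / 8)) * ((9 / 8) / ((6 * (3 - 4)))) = 13 / 1600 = 0.01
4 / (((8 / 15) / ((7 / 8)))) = 105 / 16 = 6.56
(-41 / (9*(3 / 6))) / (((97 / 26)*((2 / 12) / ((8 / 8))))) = -4264 / 291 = -14.65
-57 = -57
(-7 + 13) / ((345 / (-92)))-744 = -3728 / 5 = -745.60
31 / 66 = 0.47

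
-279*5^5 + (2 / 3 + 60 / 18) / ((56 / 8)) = -6103121 / 7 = -871874.43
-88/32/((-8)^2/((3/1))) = -33/256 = -0.13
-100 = -100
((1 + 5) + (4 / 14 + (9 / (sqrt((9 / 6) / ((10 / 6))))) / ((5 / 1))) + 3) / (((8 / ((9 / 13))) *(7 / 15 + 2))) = 81 *sqrt(10) / 3848 + 675 / 2072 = 0.39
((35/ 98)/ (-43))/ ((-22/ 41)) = 205/ 13244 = 0.02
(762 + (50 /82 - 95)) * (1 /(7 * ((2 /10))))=136860 /287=476.86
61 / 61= 1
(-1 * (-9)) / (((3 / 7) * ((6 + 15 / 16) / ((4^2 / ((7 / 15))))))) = 3840 / 37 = 103.78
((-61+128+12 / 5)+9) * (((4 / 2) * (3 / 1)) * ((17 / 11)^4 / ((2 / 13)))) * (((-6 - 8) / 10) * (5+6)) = -8938083336 / 33275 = -268612.57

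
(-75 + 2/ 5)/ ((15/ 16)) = -5968/ 75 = -79.57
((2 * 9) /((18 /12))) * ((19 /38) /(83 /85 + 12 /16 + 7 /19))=12920 /4511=2.86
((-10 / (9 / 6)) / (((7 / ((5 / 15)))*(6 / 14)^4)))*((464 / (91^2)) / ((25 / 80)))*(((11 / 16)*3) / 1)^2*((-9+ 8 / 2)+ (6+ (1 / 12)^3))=-3266879 / 454896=-7.18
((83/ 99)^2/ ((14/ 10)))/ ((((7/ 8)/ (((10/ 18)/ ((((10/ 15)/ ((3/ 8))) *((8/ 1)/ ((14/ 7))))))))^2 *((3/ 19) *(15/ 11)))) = 3272275/ 176033088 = 0.02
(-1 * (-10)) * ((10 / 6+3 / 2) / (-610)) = -19 / 366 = -0.05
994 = 994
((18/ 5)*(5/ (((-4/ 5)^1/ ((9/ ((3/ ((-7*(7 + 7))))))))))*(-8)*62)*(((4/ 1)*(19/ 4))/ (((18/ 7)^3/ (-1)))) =3666415.93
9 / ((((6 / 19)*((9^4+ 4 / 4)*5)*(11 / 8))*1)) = 114 / 180455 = 0.00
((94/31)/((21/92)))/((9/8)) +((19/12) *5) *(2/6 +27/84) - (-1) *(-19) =-188267/93744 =-2.01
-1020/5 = -204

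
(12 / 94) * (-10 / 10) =-6 / 47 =-0.13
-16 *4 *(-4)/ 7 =256/ 7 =36.57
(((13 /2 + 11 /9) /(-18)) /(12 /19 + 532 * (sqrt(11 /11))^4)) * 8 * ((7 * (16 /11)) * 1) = -73948 /1127115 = -0.07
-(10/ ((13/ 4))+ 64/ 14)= -696/ 91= -7.65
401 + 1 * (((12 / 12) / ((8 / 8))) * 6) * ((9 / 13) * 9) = 5699 / 13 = 438.38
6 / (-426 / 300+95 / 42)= 1575 / 221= 7.13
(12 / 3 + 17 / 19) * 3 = 279 / 19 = 14.68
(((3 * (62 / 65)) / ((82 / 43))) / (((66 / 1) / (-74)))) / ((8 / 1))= -49321 / 234520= -0.21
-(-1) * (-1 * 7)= -7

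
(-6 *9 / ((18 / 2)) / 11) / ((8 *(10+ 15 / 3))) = -1 / 220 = -0.00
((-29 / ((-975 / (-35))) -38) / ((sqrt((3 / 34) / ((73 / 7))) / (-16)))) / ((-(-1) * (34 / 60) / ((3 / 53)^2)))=730848 * sqrt(52122) / 4345523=38.40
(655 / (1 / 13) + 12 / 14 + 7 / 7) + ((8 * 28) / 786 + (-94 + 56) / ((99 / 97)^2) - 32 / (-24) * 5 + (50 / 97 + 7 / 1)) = 7405712913737 / 871789149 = 8494.84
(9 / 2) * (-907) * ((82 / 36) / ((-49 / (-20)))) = -185935 / 49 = -3794.59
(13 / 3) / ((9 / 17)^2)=3757 / 243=15.46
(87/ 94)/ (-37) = -87/ 3478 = -0.03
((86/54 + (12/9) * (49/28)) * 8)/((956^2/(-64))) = -3392/1542267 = -0.00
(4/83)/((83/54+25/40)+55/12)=864/120931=0.01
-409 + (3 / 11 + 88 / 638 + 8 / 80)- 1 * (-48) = -1149961 / 3190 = -360.49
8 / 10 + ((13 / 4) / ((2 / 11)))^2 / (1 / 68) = 1738229 / 80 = 21727.86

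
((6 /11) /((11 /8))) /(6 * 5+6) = 4 /363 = 0.01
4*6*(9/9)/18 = 4/3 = 1.33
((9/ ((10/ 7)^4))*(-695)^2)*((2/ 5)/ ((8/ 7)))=365319.05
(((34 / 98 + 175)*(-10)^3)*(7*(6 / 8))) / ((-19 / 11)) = 70884000 / 133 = 532962.41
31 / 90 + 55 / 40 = 619 / 360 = 1.72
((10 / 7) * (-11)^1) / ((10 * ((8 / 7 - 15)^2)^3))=-184877 / 832972004929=-0.00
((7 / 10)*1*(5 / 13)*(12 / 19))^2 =1764 / 61009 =0.03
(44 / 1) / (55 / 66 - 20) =-264 / 115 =-2.30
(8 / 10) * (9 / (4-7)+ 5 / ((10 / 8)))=4 / 5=0.80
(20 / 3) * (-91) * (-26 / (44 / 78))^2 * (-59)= 9200640540 / 121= 76038351.57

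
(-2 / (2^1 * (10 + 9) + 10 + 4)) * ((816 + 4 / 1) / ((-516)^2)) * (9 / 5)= -41 / 192296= -0.00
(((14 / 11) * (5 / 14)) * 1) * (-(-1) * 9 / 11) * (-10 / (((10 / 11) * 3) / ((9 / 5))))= -27 / 11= -2.45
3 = 3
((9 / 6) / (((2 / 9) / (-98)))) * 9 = -11907 / 2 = -5953.50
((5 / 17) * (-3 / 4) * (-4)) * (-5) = -75 / 17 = -4.41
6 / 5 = 1.20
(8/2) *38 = 152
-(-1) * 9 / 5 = 9 / 5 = 1.80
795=795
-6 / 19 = -0.32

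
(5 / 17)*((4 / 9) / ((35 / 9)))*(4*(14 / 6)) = 16 / 51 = 0.31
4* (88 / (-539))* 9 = -288 / 49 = -5.88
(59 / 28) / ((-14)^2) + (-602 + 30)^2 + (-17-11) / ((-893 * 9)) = 14431123638151 / 44107056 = 327184.01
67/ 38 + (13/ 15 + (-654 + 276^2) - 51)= 75473.63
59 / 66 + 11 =785 / 66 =11.89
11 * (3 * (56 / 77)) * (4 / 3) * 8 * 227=58112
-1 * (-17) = 17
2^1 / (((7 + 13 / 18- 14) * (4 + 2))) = -6 / 113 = -0.05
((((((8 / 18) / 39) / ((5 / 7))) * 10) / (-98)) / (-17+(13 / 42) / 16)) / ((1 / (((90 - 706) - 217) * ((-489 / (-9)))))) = -17379712 / 4005261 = -4.34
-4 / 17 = -0.24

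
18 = 18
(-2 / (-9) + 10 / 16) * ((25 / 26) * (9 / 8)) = 0.92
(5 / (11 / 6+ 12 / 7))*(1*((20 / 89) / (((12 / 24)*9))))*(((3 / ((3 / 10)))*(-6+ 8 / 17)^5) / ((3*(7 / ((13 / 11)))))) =-381630091648000 / 1864043644023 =-204.73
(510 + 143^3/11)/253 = 266347/253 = 1052.75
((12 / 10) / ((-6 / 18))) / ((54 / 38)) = -38 / 15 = -2.53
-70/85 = -14/17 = -0.82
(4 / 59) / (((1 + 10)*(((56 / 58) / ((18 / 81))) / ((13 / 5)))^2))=142129 / 64397025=0.00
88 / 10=44 / 5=8.80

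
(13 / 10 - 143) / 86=-1417 / 860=-1.65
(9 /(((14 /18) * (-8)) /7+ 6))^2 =6561 /2116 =3.10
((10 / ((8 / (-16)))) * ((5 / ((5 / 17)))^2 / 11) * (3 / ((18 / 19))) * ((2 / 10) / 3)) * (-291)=1065254 / 33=32280.42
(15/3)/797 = 5/797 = 0.01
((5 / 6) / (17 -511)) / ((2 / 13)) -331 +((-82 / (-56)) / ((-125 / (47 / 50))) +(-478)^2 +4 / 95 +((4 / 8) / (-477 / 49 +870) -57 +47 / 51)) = 271743101152618481 / 1191349162500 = 228096.94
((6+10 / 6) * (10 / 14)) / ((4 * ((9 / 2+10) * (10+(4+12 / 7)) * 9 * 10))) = 23 / 344520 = 0.00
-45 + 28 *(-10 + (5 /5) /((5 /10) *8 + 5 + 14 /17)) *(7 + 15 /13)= -5003799 /2171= -2304.84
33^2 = 1089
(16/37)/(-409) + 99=1498151/15133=99.00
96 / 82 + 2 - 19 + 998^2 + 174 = 40842649 / 41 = 996162.17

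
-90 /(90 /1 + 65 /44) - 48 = -39432 /805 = -48.98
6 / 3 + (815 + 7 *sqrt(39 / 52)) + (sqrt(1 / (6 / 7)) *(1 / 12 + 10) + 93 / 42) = 7 *sqrt(3) / 2 + 121 *sqrt(42) / 72 + 11469 / 14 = 836.17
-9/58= -0.16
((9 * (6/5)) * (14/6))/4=63/10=6.30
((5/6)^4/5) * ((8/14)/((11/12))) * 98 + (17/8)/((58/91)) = 1271459/137808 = 9.23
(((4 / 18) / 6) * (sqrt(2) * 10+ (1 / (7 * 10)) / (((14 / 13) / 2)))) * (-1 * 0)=0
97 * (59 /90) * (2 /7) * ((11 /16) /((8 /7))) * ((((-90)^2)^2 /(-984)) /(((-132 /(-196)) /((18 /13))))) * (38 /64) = -485524297125 /545792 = -889577.53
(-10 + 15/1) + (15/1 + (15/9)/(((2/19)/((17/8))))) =2575/48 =53.65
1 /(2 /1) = 1 /2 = 0.50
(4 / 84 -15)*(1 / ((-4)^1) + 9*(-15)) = 84937 / 42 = 2022.31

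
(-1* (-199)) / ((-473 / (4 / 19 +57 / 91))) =-0.35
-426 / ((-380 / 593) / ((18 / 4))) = 1136781 / 380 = 2991.53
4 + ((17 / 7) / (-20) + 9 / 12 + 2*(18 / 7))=342 / 35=9.77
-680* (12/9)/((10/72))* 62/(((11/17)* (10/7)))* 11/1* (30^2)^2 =-3901250304000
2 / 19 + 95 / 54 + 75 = 78863 / 1026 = 76.86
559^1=559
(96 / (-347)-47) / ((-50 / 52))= 49.17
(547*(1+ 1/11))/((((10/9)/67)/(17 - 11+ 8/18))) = 12753852/55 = 231888.22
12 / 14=6 / 7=0.86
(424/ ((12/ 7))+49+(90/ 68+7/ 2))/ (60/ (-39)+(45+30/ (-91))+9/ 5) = 6988345/ 1042644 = 6.70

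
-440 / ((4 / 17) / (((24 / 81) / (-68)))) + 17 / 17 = 9.15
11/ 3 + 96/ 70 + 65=7354/ 105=70.04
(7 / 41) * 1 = 7 / 41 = 0.17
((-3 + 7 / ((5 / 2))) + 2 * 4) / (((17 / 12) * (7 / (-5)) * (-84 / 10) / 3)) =1170 / 833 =1.40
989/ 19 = 52.05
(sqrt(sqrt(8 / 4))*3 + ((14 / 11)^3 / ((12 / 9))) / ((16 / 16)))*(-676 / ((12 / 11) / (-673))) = 78023582 / 121 + 1251107*2^(1 / 4) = 2132648.34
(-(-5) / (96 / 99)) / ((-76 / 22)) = -1815 / 1216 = -1.49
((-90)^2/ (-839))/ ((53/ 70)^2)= -39690000/ 2356751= -16.84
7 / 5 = 1.40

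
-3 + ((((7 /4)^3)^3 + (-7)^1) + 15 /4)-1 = 38453063 /262144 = 146.69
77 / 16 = 4.81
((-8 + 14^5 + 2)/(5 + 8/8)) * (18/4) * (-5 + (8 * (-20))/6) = -12773177.50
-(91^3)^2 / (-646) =567869252041 / 646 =879054569.72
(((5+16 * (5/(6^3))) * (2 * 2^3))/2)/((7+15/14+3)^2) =45472/129735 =0.35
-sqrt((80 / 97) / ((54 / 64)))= -16*sqrt(2910) / 873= -0.99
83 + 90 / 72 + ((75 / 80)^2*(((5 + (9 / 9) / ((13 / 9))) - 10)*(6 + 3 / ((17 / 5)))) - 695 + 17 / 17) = -635.81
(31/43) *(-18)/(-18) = 31/43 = 0.72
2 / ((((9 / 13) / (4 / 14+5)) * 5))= 962 / 315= 3.05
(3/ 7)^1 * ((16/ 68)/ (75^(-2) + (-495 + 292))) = -33750/ 67941503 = -0.00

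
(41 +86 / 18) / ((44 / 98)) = 101.96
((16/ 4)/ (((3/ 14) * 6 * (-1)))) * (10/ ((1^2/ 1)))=-31.11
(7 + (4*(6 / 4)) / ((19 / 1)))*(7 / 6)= 973 / 114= 8.54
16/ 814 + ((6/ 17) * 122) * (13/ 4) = 968389/ 6919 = 139.96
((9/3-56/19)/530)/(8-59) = -1/513570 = -0.00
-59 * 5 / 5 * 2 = -118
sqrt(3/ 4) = sqrt(3)/ 2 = 0.87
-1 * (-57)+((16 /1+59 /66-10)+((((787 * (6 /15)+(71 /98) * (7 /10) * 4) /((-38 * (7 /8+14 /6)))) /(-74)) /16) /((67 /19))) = 10244963941 /160341720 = 63.89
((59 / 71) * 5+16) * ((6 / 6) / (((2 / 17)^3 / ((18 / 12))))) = 21091509 / 1136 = 18566.47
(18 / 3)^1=6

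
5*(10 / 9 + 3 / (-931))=46415 / 8379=5.54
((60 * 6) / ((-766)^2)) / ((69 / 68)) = 2040 / 3373847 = 0.00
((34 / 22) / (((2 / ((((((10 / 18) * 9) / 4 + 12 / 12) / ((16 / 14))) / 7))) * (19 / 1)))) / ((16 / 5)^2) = 3825 / 3424256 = 0.00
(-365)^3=-48627125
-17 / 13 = -1.31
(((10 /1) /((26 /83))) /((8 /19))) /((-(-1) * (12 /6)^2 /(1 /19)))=1.00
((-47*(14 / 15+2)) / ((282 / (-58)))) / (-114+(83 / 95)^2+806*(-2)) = -2303180 / 140132349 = -0.02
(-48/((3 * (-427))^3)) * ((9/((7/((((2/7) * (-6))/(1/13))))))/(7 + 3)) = -1248/19074348335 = -0.00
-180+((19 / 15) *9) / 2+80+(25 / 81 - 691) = -635843 / 810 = -784.99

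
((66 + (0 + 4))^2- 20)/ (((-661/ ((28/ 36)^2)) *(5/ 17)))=-813008/ 53541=-15.18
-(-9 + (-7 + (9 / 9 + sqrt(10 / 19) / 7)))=15 - sqrt(190) / 133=14.90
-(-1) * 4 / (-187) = -0.02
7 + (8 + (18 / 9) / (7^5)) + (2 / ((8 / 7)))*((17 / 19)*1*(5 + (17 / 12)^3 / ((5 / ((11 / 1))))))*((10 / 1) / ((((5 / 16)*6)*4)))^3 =264327890159 / 4655875140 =56.77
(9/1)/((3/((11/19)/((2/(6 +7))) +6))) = 1113/38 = 29.29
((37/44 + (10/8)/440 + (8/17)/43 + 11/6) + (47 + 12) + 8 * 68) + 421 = 1026.69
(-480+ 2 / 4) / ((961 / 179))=-171661 / 1922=-89.31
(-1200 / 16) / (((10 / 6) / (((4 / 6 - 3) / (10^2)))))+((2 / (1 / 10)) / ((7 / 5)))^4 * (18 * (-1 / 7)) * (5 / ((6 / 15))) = -449999647053 / 336140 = -1338726.86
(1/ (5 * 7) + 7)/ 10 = 123/ 175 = 0.70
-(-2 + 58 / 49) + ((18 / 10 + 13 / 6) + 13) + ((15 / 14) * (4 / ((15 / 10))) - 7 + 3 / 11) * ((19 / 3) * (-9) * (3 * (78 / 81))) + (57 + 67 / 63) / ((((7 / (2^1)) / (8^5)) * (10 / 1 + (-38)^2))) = 36287192611 / 35266770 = 1028.93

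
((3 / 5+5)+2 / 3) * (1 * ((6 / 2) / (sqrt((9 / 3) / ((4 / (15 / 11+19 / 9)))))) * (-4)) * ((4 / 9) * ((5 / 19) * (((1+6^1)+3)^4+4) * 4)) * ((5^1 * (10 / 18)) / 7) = -752300800 * sqrt(2838) / 463239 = -86515.24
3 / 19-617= -11720 / 19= -616.84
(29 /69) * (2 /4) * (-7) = -1.47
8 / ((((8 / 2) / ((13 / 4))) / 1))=13 / 2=6.50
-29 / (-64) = 29 / 64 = 0.45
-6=-6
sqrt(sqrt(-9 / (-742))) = sqrt(3) * 742^(3 / 4) / 742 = 0.33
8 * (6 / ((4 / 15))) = 180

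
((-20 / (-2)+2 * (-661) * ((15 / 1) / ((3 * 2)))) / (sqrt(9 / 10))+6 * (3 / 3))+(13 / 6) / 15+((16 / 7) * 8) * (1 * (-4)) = -3295 * sqrt(10) / 3- 42209 / 630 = -3540.23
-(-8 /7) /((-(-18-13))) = 8 /217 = 0.04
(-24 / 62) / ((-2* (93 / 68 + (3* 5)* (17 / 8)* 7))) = 272 / 315487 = 0.00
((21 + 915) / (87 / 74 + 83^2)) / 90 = 296 / 196105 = 0.00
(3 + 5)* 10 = 80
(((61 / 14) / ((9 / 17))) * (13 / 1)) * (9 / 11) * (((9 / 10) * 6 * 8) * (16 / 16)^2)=1455948 / 385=3781.68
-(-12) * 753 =9036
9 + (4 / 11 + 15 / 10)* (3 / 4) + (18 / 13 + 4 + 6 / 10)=16.38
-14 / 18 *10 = -70 / 9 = -7.78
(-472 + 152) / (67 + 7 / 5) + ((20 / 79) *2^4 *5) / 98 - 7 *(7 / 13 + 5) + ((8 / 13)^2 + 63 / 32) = -146389536829 / 3579776928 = -40.89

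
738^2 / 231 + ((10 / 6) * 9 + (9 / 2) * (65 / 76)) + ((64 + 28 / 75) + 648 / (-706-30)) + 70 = 50677570751 / 20189400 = 2510.11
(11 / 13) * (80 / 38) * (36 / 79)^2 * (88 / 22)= 2280960 / 1541527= 1.48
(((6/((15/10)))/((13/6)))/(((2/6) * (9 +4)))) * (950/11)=68400/1859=36.79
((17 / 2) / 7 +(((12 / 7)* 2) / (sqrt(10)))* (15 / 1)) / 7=17 / 98 +36* sqrt(10) / 49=2.50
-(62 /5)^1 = -12.40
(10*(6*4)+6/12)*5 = 2405/2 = 1202.50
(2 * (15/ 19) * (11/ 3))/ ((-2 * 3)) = -55/ 57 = -0.96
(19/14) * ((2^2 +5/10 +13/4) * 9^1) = 5301/56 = 94.66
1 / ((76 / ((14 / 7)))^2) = 1 / 1444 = 0.00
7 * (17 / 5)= 119 / 5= 23.80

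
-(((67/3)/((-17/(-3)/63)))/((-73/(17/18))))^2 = -219961/21316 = -10.32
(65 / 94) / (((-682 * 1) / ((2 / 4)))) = -65 / 128216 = -0.00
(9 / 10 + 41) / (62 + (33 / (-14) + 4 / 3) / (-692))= 6088908 / 9010055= 0.68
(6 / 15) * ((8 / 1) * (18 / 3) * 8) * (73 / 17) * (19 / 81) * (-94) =-33376768 / 2295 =-14543.25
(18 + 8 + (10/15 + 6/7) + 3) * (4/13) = 2564/273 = 9.39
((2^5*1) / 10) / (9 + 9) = 8 / 45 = 0.18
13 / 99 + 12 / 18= 79 / 99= 0.80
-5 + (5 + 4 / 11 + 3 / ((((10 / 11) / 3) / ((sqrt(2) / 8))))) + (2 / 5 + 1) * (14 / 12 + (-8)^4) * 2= 11474.18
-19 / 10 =-1.90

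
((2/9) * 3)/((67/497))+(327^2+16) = 21496939/201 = 106949.95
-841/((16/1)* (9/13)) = -10933/144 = -75.92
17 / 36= 0.47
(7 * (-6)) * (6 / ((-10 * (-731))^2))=-63 / 13359025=-0.00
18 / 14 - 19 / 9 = -52 / 63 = -0.83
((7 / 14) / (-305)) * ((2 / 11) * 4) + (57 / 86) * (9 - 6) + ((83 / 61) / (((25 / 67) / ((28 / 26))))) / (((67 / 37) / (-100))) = -805992787 / 3750890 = -214.88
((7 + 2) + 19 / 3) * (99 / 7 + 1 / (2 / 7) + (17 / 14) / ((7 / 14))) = 6463 / 21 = 307.76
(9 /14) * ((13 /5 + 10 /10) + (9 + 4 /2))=657 /70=9.39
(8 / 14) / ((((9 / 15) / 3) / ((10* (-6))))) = -1200 / 7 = -171.43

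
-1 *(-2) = 2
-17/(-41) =17/41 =0.41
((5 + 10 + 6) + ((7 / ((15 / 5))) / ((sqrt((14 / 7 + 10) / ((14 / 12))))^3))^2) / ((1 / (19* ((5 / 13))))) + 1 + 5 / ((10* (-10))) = 33723755101 / 218350080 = 154.45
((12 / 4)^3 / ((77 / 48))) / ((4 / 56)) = 2592 / 11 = 235.64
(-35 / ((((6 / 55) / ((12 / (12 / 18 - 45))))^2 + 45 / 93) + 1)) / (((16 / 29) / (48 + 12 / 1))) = -12849519375 / 5557759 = -2312.00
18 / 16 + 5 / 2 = 29 / 8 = 3.62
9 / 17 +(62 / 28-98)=-22671 / 238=-95.26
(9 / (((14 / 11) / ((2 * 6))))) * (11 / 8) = 3267 / 28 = 116.68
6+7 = 13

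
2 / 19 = 0.11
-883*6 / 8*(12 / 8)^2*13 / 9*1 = -34437 / 16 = -2152.31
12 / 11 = 1.09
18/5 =3.60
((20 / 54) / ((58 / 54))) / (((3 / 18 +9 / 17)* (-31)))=-1020 / 63829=-0.02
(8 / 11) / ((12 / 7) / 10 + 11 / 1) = 280 / 4301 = 0.07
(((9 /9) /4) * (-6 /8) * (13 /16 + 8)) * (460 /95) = -9729 /1216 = -8.00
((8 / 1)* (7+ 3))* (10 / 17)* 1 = 800 / 17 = 47.06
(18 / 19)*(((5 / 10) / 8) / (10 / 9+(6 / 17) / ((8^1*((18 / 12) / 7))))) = 1377 / 30628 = 0.04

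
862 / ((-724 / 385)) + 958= 180861 / 362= 499.62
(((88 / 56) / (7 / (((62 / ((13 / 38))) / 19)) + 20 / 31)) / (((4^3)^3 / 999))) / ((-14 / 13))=-492063 / 122028032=-0.00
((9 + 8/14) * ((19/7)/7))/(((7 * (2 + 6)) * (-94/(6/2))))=-0.00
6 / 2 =3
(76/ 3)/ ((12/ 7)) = 133/ 9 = 14.78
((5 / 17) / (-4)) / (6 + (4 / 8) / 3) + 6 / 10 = 3699 / 6290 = 0.59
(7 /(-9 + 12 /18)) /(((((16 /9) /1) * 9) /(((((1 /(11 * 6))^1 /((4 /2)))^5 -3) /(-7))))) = -24044785459 /1068657131520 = -0.02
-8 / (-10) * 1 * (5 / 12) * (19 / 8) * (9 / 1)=7.12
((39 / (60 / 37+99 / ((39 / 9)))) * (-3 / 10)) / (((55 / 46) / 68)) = -27.20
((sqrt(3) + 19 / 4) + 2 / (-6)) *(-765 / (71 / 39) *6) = -1581255 / 142 - 179010 *sqrt(3) / 71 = -15502.56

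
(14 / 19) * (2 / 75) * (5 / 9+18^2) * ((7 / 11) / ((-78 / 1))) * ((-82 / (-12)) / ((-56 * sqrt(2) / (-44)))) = -838327 * sqrt(2) / 6002100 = -0.20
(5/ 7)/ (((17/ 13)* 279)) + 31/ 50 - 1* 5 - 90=-156672269/ 1660050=-94.38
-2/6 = -0.33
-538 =-538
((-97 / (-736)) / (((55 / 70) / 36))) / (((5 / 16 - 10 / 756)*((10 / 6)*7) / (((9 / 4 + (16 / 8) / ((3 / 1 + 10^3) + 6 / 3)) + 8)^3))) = 1283323732344594801 / 688642002950000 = 1863.56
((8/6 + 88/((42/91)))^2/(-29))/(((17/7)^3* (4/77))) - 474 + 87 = -298542375/142477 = -2095.37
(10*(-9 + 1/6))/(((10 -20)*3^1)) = 53/18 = 2.94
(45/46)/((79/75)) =0.93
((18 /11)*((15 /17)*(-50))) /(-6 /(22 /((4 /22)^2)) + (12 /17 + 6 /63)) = -17151750 /188191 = -91.14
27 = 27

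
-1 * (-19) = 19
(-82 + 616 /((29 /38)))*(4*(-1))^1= -84120 /29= -2900.69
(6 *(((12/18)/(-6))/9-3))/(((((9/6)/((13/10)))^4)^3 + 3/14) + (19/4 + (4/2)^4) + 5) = -318345035113580384/555406344314492049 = -0.57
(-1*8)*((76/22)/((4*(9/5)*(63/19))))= -7220/6237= -1.16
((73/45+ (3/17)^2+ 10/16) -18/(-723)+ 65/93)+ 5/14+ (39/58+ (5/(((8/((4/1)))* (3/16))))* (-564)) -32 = -1190981959414427/157788416520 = -7547.97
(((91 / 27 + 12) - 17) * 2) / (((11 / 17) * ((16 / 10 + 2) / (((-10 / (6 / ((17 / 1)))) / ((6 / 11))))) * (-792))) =-7225 / 78732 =-0.09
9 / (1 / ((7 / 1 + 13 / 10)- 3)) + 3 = 507 / 10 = 50.70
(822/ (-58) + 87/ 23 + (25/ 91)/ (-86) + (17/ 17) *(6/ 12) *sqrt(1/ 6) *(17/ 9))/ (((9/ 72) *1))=-217003420/ 2609971 + 34 *sqrt(6)/ 27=-80.06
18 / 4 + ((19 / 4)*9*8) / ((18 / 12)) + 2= 469 / 2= 234.50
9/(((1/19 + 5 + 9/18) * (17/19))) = 6498/3587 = 1.81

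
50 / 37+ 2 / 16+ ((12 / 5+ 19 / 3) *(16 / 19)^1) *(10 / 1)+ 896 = 16383053 / 16872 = 971.02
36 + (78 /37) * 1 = 1410 /37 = 38.11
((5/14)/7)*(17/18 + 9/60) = 197/3528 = 0.06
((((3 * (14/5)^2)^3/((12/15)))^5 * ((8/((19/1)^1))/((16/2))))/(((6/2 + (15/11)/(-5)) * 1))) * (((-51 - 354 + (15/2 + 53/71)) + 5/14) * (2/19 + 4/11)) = -155891625808424894983260098283776240205692928/38193166255950927734375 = -4081662797049071956476.88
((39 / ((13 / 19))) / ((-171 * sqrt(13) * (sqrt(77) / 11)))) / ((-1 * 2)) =sqrt(1001) / 546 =0.06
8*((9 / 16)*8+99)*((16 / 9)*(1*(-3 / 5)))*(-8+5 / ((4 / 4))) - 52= 12988 / 5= 2597.60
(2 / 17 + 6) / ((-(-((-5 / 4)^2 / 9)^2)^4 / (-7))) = 134595740475586510848 / 2593994140625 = 51887449.69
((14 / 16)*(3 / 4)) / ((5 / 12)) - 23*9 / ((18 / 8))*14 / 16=-3157 / 40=-78.92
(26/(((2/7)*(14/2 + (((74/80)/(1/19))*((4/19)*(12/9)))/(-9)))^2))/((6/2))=297675/116714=2.55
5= 5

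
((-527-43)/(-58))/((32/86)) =12255/464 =26.41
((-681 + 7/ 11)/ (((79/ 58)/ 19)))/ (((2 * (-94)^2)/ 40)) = -41236840/ 1919621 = -21.48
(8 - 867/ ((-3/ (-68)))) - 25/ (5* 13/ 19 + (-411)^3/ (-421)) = -19644.00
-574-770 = -1344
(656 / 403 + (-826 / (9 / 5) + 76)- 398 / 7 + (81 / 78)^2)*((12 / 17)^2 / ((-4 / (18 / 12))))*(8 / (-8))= -1730976693 / 21196994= -81.66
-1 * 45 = -45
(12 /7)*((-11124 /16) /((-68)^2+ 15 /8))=-66744 /259049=-0.26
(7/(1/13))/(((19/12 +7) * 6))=182/103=1.77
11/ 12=0.92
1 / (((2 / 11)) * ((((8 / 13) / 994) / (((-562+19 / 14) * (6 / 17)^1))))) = -239072691 / 136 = -1757887.43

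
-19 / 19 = -1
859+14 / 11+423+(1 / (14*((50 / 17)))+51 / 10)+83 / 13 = 129607641 / 100100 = 1294.78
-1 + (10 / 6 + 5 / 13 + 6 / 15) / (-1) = -673 / 195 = -3.45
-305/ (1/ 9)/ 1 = -2745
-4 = -4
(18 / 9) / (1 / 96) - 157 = 35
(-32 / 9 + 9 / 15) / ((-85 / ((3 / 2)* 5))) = 133 / 510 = 0.26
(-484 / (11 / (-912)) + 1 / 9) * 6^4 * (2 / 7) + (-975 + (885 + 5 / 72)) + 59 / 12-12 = 7488819713 / 504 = 14858769.27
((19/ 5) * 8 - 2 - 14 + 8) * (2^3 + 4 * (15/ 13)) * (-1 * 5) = -18368/ 13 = -1412.92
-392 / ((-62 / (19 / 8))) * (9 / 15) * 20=5586 / 31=180.19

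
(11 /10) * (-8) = -44 /5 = -8.80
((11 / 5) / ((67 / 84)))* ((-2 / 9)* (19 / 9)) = -11704 / 9045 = -1.29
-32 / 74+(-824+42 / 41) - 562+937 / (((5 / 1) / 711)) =1000127699 / 7585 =131855.99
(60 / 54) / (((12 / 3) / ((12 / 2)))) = 5 / 3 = 1.67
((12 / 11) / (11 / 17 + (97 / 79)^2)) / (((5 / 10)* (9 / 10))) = 2121940 / 1885983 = 1.13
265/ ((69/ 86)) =22790/ 69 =330.29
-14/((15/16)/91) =-20384/15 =-1358.93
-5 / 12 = -0.42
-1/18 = -0.06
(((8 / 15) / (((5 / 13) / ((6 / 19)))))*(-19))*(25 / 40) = -5.20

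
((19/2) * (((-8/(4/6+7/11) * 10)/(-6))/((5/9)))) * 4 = 30096/43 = 699.91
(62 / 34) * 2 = 62 / 17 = 3.65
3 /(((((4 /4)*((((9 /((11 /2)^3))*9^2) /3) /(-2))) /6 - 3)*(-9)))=1331 /12465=0.11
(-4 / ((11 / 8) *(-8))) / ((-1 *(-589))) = 4 / 6479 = 0.00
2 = 2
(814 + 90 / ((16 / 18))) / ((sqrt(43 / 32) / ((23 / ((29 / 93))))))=7830879 * sqrt(86) / 1247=58236.23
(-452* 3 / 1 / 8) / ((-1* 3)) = 113 / 2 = 56.50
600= 600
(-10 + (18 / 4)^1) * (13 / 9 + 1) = -121 / 9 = -13.44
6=6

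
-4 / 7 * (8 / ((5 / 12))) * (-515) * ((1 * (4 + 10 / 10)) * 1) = 197760 / 7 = 28251.43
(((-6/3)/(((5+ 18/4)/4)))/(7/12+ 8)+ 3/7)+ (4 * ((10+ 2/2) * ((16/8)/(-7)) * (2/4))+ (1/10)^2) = -8144401/1369900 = -5.95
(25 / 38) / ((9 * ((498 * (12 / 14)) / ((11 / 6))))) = 1925 / 6131376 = 0.00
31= 31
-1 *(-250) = 250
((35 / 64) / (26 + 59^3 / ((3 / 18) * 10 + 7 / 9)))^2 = 148225 / 3500787849511936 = 0.00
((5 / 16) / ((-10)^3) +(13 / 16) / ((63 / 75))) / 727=64979 / 48854400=0.00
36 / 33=12 / 11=1.09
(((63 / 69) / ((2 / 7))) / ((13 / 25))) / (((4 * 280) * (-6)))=-0.00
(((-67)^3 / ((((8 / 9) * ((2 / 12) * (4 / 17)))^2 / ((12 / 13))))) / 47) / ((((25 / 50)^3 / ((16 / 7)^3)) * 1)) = -97328716190208 / 209573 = -464414386.35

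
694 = 694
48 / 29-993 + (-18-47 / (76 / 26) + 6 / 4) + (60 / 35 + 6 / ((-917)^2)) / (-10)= -474493866101 / 463329839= -1024.10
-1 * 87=-87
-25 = -25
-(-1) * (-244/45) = -5.42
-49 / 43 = -1.14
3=3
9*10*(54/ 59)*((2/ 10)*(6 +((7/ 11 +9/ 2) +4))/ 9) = 17982/ 649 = 27.71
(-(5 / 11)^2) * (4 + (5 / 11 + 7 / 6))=-1.16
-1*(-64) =64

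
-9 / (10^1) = -9 / 10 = -0.90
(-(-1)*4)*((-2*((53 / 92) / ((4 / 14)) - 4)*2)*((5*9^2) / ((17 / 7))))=2069550 / 391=5292.97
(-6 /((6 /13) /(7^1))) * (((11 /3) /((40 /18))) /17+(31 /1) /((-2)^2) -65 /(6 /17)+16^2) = -3697967 /510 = -7250.92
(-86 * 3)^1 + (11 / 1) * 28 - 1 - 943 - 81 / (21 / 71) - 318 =-10401 / 7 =-1485.86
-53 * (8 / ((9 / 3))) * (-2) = 848 / 3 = 282.67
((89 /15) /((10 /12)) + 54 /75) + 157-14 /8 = 16309 /100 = 163.09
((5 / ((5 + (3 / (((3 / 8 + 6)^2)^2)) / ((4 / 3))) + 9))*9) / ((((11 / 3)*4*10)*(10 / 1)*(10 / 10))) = 20295603 / 9261709600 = 0.00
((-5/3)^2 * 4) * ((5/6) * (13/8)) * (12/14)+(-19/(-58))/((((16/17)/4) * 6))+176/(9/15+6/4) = 2833703/29232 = 96.94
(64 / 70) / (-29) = -32 / 1015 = -0.03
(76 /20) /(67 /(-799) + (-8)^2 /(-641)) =-9731021 /470415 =-20.69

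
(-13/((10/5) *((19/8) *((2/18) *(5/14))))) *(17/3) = -37128/95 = -390.82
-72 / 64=-9 / 8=-1.12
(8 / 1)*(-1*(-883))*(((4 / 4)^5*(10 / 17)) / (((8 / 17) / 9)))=79470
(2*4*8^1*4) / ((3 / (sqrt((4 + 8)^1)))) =512*sqrt(3) / 3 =295.60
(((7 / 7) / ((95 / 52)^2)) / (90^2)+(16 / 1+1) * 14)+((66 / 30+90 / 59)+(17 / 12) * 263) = 2649543008411 / 4313047500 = 614.31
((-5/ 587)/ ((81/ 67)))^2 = 112225/ 2260717209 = 0.00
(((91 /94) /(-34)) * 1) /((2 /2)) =-91 /3196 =-0.03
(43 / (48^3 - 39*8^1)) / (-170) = -43 / 18747600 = -0.00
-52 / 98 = -26 / 49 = -0.53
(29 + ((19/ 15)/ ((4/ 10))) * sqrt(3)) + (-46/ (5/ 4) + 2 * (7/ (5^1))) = -5 + 19 * sqrt(3)/ 6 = 0.48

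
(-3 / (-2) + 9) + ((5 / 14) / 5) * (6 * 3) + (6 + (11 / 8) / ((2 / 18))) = 1689 / 56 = 30.16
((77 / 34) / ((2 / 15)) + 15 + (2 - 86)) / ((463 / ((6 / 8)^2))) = -31833 / 503744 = -0.06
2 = 2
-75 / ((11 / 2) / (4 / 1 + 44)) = -7200 / 11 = -654.55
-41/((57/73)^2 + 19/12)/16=-655467/560956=-1.17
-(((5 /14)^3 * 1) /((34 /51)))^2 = -140625 /30118144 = -0.00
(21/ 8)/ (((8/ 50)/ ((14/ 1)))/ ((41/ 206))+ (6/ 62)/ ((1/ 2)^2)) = 5.91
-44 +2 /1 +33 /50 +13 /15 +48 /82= -39.89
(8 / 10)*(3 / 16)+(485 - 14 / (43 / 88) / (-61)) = 25475609 / 52460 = 485.62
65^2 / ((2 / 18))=38025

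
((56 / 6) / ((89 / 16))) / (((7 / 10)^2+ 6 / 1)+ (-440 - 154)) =-6400 / 2240931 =-0.00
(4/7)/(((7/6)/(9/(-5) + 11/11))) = -96/245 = -0.39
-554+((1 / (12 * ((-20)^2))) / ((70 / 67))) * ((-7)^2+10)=-186140047 / 336000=-553.99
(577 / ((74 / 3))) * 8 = 6924 / 37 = 187.14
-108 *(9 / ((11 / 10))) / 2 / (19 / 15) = -72900 / 209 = -348.80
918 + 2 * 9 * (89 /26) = 979.62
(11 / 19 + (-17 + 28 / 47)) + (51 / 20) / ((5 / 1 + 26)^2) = -271571497 / 17163460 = -15.82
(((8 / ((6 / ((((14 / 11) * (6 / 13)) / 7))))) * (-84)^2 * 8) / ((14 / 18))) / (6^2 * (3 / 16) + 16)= 663552 / 1859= 356.94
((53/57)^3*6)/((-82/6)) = -297754/843657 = -0.35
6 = 6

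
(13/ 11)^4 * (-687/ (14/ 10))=-98107035/ 102487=-957.26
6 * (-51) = -306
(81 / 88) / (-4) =-81 / 352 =-0.23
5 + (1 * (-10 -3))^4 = 28566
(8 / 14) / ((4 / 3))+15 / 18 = 53 / 42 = 1.26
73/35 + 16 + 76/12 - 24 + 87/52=11423/5460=2.09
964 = 964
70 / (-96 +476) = 7 / 38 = 0.18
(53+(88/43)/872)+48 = 101.00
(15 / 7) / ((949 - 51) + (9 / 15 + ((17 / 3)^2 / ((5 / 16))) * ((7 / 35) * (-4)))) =3375 / 1285823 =0.00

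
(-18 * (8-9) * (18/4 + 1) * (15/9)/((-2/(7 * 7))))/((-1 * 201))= 2695/134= 20.11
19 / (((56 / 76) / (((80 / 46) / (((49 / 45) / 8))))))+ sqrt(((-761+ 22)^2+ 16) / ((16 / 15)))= 2599200 / 7889+ sqrt(8192055) / 4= 1045.02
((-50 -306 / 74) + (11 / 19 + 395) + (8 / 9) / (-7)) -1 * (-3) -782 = -19384550 / 44289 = -437.68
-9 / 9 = -1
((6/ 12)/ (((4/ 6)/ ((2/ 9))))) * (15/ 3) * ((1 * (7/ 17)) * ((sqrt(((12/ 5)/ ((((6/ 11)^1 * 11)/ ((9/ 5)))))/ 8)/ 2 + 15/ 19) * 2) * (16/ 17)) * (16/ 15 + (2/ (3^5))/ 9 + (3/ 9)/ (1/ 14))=12289984/ 3532005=3.48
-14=-14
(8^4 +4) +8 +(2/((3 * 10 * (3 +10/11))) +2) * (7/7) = 2650961/645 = 4110.02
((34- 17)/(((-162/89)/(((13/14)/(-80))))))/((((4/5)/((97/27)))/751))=1432827643/3919104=365.60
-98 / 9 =-10.89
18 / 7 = 2.57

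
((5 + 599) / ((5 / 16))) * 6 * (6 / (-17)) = -347904 / 85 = -4092.99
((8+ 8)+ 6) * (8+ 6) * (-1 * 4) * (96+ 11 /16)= -119119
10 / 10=1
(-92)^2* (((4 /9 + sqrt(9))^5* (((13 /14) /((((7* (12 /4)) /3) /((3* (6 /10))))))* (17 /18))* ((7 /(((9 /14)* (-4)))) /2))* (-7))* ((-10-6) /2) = -187432303198504 /2657205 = -70537389.17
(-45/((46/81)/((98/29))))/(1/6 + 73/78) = -242.86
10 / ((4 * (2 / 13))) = 65 / 4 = 16.25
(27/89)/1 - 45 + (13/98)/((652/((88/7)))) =-222393275/4975901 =-44.69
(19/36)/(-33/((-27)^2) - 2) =-513/1988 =-0.26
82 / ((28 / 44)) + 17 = 145.86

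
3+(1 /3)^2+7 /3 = 49 /9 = 5.44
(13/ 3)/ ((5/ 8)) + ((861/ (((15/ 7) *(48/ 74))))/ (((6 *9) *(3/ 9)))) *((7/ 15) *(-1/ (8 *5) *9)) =478069/ 144000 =3.32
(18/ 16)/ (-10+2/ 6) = -27/ 232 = -0.12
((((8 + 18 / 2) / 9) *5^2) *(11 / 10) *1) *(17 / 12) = 15895 / 216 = 73.59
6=6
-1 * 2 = -2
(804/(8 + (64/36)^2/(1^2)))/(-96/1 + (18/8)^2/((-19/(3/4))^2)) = -250770816/334148797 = -0.75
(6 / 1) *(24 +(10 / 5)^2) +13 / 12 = 2029 / 12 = 169.08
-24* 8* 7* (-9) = 12096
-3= -3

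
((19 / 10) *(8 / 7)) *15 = 228 / 7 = 32.57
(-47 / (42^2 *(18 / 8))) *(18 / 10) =-47 / 2205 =-0.02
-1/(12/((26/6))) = -0.36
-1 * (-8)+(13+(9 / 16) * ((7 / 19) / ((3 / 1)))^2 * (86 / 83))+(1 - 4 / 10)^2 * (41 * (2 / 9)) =145553003 / 5992600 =24.29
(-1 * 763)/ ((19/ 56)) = -42728/ 19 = -2248.84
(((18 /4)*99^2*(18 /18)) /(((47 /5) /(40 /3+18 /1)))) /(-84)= -49005 /28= -1750.18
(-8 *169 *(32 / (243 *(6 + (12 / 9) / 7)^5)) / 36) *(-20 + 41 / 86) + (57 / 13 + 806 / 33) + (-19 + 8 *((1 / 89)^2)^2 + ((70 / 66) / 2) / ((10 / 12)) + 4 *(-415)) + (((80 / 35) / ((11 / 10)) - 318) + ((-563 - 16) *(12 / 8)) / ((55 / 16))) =-28472590763383437464054 / 12836357246597259375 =-2218.12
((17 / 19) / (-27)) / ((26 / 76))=-34 / 351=-0.10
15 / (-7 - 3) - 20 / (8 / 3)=-9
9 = 9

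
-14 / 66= -7 / 33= -0.21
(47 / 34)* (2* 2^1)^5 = 24064 / 17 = 1415.53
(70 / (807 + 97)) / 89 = 35 / 40228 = 0.00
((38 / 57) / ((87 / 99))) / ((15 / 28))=616 / 435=1.42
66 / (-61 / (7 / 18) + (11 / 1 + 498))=462 / 2465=0.19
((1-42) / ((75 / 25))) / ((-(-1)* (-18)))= 41 / 54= 0.76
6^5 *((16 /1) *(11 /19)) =1368576 /19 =72030.32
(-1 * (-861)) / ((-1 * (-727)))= 861 / 727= 1.18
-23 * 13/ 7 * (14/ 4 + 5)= -5083/ 14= -363.07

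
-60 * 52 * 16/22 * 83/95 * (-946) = 35632896/19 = 1875415.58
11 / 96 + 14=1355 / 96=14.11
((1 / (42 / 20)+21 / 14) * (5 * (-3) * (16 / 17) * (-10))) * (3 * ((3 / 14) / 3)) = 49800 / 833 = 59.78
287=287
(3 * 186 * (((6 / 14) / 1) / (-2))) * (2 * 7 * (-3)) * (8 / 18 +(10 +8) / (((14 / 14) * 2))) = 47430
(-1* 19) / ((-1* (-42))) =-19 / 42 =-0.45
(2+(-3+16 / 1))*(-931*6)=-83790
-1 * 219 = -219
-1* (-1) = 1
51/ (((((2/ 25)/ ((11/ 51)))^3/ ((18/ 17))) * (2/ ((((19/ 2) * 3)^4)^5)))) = 2725807580268232833840507669225159083296875/ 41213231104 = 66139138020742961882392570000000.00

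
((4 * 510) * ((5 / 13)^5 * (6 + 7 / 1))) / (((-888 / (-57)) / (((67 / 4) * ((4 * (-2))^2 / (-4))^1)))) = -4057687500 / 1056757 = -3839.75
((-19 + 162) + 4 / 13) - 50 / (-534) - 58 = 296428 / 3471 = 85.40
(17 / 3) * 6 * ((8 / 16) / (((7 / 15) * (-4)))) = -255 / 28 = -9.11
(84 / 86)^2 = 1764 / 1849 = 0.95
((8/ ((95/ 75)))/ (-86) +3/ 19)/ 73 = 69/ 59641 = 0.00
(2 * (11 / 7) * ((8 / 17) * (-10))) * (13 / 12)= -5720 / 357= -16.02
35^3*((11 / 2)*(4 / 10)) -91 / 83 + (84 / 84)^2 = 7828967 / 83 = 94324.90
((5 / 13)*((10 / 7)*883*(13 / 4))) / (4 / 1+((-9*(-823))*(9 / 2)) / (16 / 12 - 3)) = -110375 / 1399643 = -0.08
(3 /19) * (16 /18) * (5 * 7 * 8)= 2240 /57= 39.30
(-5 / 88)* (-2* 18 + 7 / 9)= 1585 / 792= 2.00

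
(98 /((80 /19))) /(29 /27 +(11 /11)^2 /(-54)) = 441 /20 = 22.05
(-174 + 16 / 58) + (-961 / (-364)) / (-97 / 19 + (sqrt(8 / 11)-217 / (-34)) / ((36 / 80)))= -4470574186211045 / 25778877026812-3007805070* sqrt(22) / 222231698507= -173.48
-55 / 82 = -0.67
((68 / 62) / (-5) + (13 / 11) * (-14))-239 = -436079 / 1705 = -255.76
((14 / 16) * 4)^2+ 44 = 225 / 4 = 56.25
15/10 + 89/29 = 265/58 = 4.57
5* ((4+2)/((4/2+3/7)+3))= 105/19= 5.53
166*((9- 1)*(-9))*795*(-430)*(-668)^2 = 1823178092428800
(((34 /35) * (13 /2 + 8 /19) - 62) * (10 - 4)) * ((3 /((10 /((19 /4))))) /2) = -330831 /1400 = -236.31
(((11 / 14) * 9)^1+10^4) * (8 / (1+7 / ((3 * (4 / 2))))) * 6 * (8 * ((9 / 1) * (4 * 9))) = 52291671552 / 91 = 574633753.32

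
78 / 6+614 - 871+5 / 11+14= -2525 / 11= -229.55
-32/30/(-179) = 16/2685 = 0.01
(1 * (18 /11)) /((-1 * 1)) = -18 /11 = -1.64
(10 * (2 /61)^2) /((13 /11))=440 /48373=0.01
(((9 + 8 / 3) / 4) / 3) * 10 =175 / 18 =9.72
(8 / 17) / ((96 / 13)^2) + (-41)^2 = 32920873 / 19584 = 1681.01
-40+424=384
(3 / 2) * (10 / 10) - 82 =-161 / 2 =-80.50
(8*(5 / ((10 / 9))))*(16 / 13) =576 / 13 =44.31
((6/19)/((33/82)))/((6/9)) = 246/209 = 1.18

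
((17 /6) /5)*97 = 1649 /30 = 54.97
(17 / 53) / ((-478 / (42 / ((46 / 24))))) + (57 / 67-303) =-5898194232 / 19519847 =-302.16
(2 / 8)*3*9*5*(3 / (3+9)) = 135 / 16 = 8.44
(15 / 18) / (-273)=-0.00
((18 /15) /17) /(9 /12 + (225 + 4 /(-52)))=0.00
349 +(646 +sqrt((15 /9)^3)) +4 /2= 5 * sqrt(15) /9 +997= 999.15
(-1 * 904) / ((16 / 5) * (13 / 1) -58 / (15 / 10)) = -3390 / 11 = -308.18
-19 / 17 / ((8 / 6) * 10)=-57 / 680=-0.08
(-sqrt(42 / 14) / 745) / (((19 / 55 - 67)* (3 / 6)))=11* sqrt(3) / 273117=0.00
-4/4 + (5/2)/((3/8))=17/3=5.67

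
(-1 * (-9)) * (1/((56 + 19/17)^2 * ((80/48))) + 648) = 27493251363/4714205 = 5832.00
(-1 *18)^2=324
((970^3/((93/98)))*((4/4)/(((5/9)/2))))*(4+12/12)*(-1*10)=-5366517240000/31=-173113459354.84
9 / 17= 0.53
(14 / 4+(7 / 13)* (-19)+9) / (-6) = -59 / 156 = -0.38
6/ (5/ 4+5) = 24/ 25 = 0.96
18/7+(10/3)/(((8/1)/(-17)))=-379/84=-4.51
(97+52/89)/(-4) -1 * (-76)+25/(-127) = 2324217/45212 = 51.41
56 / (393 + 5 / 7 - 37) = 392 / 2497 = 0.16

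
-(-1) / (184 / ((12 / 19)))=3 / 874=0.00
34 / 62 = 0.55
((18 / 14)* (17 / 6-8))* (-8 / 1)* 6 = 2232 / 7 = 318.86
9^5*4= 236196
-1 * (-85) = 85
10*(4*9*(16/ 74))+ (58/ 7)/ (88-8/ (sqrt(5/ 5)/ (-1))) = 968753/ 12432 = 77.92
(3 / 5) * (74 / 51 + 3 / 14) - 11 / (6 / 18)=-38081 / 1190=-32.00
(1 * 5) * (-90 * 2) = -900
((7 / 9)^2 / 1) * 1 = 49 / 81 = 0.60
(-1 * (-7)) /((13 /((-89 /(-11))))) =623 /143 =4.36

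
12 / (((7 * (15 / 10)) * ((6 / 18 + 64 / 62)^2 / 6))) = 415152 / 112903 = 3.68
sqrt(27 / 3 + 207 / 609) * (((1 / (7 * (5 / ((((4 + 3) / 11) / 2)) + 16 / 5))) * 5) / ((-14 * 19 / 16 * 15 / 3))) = -40 * sqrt(96222) / 8936669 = -0.00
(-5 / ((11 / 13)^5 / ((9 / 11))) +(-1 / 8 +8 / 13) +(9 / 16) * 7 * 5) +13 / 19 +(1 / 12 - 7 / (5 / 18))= -13.69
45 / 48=15 / 16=0.94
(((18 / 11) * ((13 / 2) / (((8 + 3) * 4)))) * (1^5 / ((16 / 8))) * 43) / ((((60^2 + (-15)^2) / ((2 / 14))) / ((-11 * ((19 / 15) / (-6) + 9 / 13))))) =-24209 / 23562000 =-0.00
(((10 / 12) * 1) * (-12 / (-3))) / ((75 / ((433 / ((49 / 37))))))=32042 / 2205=14.53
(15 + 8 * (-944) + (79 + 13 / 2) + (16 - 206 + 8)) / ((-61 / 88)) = 671748 / 61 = 11012.26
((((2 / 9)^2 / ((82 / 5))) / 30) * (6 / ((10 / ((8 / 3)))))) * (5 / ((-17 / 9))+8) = 728 / 846855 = 0.00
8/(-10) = -4/5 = -0.80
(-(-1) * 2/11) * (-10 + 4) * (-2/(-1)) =-24/11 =-2.18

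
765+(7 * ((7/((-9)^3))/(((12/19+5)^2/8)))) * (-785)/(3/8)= 20043502055/25038963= 800.49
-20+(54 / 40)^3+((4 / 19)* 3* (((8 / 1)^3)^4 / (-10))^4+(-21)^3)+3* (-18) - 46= 1070435769529469910793714477087121345159369853 / 760000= 1408468117801934093149624000000000000000.00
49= 49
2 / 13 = 0.15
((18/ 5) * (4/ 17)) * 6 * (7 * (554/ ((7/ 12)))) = 2871936/ 85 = 33787.48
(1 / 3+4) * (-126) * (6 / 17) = -3276 / 17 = -192.71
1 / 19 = 0.05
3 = 3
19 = 19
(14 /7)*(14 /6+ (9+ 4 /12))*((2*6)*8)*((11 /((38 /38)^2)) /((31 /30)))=739200 /31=23845.16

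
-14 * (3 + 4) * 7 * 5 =-3430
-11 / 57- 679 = -38714 / 57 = -679.19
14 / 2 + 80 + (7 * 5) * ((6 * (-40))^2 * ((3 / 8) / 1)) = 756087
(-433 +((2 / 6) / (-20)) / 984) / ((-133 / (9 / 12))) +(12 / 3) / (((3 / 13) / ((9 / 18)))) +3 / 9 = 119792161 / 10469760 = 11.44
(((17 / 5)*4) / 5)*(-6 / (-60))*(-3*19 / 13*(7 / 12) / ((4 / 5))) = -2261 / 2600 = -0.87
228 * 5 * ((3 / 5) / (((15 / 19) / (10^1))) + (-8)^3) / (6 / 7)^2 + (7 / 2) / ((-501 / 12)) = -392113036 / 501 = -782660.75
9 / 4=2.25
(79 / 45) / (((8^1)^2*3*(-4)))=-79 / 34560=-0.00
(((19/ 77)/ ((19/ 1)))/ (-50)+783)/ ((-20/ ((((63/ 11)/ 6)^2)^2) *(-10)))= 83753214867/ 25768160000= 3.25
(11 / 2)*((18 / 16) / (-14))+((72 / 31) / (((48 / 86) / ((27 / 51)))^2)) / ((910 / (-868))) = -10246779 / 4207840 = -2.44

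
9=9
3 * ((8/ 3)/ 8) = 1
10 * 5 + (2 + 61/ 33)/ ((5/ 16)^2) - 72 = 14362/ 825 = 17.41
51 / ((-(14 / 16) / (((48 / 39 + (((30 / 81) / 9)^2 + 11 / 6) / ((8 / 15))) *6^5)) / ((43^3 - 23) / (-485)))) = 413479940592064 / 1191645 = 346982482.70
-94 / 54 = -1.74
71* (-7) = -497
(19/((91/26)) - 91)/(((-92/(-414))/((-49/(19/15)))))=566055/38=14896.18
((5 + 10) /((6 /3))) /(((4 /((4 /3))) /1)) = 5 /2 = 2.50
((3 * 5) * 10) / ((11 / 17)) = 2550 / 11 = 231.82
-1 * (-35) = 35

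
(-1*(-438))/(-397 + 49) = -73/58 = -1.26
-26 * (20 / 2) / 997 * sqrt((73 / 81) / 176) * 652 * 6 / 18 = -42380 * sqrt(803) / 296109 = -4.06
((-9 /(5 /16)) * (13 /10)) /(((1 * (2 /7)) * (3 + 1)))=-819 /25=-32.76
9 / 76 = 0.12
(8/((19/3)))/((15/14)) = 112/95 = 1.18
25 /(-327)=-25 /327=-0.08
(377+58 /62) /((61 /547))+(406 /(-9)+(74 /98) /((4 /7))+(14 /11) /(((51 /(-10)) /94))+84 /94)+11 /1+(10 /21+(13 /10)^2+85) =89545613970007 /26176498425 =3420.84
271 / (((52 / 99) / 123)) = 3299967 / 52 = 63460.90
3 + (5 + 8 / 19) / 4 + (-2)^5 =-2101 / 76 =-27.64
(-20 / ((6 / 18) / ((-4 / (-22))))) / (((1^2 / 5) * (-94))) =0.58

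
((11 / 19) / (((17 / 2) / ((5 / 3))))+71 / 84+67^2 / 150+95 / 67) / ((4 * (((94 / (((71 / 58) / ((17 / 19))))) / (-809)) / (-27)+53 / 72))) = 758915375069511 / 69470619067150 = 10.92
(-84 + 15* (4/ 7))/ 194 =-264/ 679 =-0.39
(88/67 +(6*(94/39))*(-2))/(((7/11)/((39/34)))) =-396792/7973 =-49.77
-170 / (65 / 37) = -1258 / 13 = -96.77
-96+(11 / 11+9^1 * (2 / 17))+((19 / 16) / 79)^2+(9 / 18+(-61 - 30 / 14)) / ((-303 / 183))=-1077409148373 / 19202708224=-56.11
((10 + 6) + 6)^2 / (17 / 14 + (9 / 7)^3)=332024 / 2291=144.93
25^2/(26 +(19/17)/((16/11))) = 170000/7281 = 23.35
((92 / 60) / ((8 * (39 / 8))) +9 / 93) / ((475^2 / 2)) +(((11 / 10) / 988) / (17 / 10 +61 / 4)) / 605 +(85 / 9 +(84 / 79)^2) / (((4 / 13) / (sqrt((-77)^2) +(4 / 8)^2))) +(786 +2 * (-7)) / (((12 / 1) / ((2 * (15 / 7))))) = 801451723473818472907 / 273466895728950000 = 2930.71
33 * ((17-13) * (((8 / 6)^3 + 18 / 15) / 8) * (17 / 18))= 45067 / 810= 55.64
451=451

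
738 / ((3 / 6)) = 1476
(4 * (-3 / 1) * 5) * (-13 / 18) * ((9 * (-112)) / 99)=-14560 / 33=-441.21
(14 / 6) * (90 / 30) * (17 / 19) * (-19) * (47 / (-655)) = 5593 / 655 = 8.54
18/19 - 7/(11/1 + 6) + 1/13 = 2572/4199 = 0.61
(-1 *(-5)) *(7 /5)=7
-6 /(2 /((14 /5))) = -42 /5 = -8.40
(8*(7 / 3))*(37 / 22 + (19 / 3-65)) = -105308 / 99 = -1063.72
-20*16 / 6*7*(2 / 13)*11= -24640 / 39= -631.79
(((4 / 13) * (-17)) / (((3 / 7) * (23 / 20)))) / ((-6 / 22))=104720 / 2691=38.91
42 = 42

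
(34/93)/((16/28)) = 119/186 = 0.64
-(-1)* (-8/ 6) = -4/ 3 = -1.33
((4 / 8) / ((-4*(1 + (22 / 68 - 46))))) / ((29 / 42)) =51 / 12586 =0.00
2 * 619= 1238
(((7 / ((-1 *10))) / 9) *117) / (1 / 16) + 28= -588 / 5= -117.60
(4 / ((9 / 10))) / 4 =10 / 9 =1.11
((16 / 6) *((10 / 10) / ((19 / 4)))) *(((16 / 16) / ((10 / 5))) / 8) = 2 / 57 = 0.04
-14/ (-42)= 1/ 3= 0.33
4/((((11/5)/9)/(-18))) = -3240/11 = -294.55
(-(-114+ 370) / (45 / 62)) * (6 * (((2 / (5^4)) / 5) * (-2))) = 2.71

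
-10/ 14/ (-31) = 5/ 217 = 0.02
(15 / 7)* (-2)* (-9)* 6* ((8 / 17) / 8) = 1620 / 119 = 13.61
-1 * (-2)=2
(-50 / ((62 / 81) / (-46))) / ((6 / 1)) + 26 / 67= 1040981 / 2077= 501.19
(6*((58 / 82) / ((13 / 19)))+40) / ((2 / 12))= 147756 / 533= 277.22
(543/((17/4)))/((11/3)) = 6516/187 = 34.84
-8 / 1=-8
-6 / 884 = -3 / 442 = -0.01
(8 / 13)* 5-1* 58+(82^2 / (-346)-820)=-2011408 / 2249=-894.36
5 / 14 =0.36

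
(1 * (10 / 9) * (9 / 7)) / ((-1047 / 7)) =-10 / 1047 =-0.01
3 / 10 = 0.30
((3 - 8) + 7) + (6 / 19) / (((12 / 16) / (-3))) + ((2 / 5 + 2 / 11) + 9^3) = 763183 / 1045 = 730.32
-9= -9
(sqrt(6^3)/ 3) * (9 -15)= -12 * sqrt(6)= -29.39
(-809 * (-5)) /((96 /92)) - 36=92171 /24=3840.46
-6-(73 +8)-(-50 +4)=-41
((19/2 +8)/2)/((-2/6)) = -105/4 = -26.25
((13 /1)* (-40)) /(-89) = 520 /89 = 5.84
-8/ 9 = -0.89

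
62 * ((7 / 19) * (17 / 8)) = 3689 / 76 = 48.54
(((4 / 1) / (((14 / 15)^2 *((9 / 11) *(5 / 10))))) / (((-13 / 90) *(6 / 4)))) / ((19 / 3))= -99000 / 12103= -8.18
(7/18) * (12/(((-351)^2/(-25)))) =-350/369603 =-0.00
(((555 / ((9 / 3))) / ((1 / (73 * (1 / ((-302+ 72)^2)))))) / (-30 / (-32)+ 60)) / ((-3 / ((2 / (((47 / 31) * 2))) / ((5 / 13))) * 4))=-83731 / 139854375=-0.00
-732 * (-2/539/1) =2.72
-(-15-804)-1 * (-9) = 828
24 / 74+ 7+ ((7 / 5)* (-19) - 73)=-17071 / 185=-92.28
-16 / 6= -8 / 3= -2.67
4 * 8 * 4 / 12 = 32 / 3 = 10.67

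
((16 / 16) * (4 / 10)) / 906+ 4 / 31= 9091 / 70215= 0.13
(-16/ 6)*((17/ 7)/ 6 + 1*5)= -908/ 63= -14.41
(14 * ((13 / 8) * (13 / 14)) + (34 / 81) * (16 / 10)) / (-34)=-70621 / 110160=-0.64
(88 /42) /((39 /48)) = 704 /273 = 2.58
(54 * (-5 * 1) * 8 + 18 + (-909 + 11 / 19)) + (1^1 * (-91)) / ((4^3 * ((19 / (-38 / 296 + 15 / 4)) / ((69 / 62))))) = -4255001557 / 1394752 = -3050.72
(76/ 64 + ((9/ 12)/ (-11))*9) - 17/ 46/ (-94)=109929/ 190256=0.58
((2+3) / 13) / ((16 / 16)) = 5 / 13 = 0.38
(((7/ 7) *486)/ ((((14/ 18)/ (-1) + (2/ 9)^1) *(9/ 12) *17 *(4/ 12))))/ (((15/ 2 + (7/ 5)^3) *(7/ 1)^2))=-874800/ 2133313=-0.41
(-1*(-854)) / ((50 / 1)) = 427 / 25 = 17.08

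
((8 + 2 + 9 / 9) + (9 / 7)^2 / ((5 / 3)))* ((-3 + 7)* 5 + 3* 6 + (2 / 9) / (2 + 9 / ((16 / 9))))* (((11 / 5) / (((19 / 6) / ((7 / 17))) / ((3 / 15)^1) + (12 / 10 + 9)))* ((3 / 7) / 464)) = 2765477 / 145183570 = 0.02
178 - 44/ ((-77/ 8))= 1278/ 7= 182.57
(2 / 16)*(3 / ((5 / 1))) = 3 / 40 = 0.08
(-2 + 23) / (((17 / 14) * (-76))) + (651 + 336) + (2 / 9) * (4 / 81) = 464709863 / 470934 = 986.78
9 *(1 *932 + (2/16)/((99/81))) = 738225/88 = 8388.92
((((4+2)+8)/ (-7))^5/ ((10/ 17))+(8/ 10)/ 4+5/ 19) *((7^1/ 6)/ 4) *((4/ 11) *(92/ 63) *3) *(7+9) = -1257088/ 3135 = -400.99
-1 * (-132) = 132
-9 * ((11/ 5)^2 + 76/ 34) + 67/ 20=-102557/ 1700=-60.33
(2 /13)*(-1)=-2 /13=-0.15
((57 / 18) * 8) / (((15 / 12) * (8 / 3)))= 38 / 5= 7.60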